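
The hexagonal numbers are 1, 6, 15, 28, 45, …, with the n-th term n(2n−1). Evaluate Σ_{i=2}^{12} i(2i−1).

Σ i(2i−1) = 2Σi² − Σi over i = 2..12.
Σi = 78 − 1 = 77 and Σi² = 650 − 1 = 649.
2·649 − 1·77 = 1221.

1221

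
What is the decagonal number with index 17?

1105

17·(4·17 − 3) = 17·65 = 1105.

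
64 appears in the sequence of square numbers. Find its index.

We need n² = 64, so n = √64 = 8.
Check: 8² = 64. ✓

8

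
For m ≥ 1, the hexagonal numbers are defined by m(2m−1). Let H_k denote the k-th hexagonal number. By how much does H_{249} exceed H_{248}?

993

Consecutive hexagonal numbers differ by 4n − 3: here 4·249 − 3 = 993.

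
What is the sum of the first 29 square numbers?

Σ_{i=1}^{29} i² = 29·30·59/6 = 8555.

8555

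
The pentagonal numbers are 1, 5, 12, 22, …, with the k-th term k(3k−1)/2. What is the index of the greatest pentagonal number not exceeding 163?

Solve n(3n−1)/2 ≤ 163 for integer n.
n = 10 gives 145 ≤ 163, while n = 11 gives 176 > 163; so the answer is index 10.

10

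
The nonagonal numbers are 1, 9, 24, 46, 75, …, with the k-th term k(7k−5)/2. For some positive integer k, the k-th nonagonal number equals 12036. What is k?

Set n(7n−5)/2 = 12036, giving 7n² − 5n − 24072 = 0.
The discriminant is 25 + 56·12036 = 674041, and √674041 = 821.
So n = (5 + 821) / 14 = 826/14 = 59.

59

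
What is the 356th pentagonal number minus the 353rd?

356·(3·356 − 1)/2 = 189926 and 353·(3·353 − 1)/2 = 186737.
Difference: 189926 − 186737 = 3189.

3189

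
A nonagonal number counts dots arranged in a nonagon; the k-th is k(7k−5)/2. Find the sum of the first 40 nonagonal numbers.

75440

Σ i(7i−5)/2 = (7Σi² − 5Σi) / 2 over i = 1..40.
Σi = 820 and Σi² = 22140.
(7·22140 − 5·820) / 2 = 150880/2 = 75440.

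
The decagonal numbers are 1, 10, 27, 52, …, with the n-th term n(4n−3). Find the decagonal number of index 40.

6280

The 40th decagonal number is n(4n−3) with n = 40.
40·(4·40 − 3) = 40·157 = 6280.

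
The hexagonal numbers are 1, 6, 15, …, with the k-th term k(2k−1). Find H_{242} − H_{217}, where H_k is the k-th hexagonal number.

242·(2·242 − 1) = 116886 and 217·(2·217 − 1) = 93961.
Difference: 116886 − 93961 = 22925.

22925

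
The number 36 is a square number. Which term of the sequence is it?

We need n² = 36, so n = √36 = 6.

6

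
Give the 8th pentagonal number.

92

The 8th pentagonal number is n(3n−1)/2 with n = 8.
8·(3·8 − 1)/2 = 8·23/2 = 92.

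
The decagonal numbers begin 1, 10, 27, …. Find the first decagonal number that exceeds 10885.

Solve n(4n−3) > 10885 for integer n.
The largest n with value ≤ 10885 is 52 (since 10660 ≤ 10885 < 11077), so the first above is n = 53, value 11077.

11077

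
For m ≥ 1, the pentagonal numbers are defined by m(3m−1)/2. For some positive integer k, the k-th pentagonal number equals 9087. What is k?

78

Set n(3n−1)/2 = 9087, giving 3n² − n − 18174 = 0.
The discriminant is 1 + 24·9087 = 218089, and √218089 = 467.
So n = (1 + 467) / 6 = 468/6 = 78.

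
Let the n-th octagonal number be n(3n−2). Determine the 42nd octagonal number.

5208

42·(3·42 − 2) = 42·124 = 5208.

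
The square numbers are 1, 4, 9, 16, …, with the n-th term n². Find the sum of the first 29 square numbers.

8555

Σ_{i=1}^{29} i² = 29·30·59/6 = 8555.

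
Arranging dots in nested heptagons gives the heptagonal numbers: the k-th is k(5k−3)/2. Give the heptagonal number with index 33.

2673

The 33rd heptagonal number is n(5n−3)/2 with n = 33.
33·(5·33 − 3)/2 = 33·162/2 = 33·81 = 2673.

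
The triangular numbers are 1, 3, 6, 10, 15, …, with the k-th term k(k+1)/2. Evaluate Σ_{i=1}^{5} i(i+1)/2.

Σ i(i+1)/2 = (Σi² + Σi) / 2 over i = 1..5.
Σi = 15 and Σi² = 55.
(1·55 + 1·15) / 2 = 70/2 = 35.

35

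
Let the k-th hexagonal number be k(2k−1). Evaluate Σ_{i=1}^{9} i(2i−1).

525

Σ i(2i−1) = 2Σi² − Σi over i = 1..9.
Σi = 45 and Σi² = 285.
2·285 − 1·45 = 525.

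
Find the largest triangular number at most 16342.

16290

Solve n(n+1)/2 ≤ 16342 for integer n.
n = 180 gives 16290 ≤ 16342, while n = 181 gives 16471 > 16342; so the answer is 16290.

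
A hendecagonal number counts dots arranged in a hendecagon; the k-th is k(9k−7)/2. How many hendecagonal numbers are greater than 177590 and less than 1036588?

281

The n-th hendecagonal number is n(9n−7)/2.
Smallest index with value > 177590: n = 200 (giving 179300).
Largest index with value < 1036588: n = 480 (giving 1035120).
Indices 200 through 480: 281 terms.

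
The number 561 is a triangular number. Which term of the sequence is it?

Set n(n+1)/2 = 561, giving n² + n − 1122 = 0.
The discriminant is 1 + 8·561 = 4489, and √4489 = 67.
So n = (-1 + 67) / 2 = 66/2 = 33.

33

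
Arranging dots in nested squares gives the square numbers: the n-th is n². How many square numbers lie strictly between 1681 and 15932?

85

The n-th square number is n².
Smallest index with value > 1681: n = 42 (giving 1764).
Largest index with value < 15932: n = 126 (giving 15876).
Indices 42 through 126: 85 terms.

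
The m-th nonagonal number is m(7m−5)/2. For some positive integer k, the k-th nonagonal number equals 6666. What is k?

Set n(7n−5)/2 = 6666, giving 7n² − 5n − 13332 = 0.
So n = (5 + 611) / 14 = 616/14 = 44.

44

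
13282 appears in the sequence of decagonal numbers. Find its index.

58

Set n(4n−3) = 13282, giving 4n² − 3n − 13282 = 0.
The discriminant is 9 + 16·13282 = 212521, and √212521 = 461.
So n = (3 + 461) / 8 = 464/8 = 58.
Check: 58·(4·58 − 3) = 13282. ✓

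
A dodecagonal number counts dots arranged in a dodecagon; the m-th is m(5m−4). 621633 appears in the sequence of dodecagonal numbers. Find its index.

353

Set n(5n−4) = 621633, giving 5n² − 4n − 621633 = 0.
So n = (4 + 3526) / 10 = 3530/10 = 353.
Check: 353·(5·353 − 4) = 621633. ✓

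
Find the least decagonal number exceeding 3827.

Solve n(4n−3) > 3827 for integer n.
The largest n with value ≤ 3827 is 31 (since 3751 ≤ 3827 < 4000), so the first above is n = 32, value 4000.

4000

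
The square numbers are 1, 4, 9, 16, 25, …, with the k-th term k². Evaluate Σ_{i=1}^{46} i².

Σ_{i=1}^{46} i² = 46·47·93/6 = 33511.

33511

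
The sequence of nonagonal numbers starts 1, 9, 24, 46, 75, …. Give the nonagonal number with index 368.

473064

The 368th nonagonal number is n(7n−5)/2 with n = 368.
368·(7·368 − 5)/2 = 368·2571/2 = 473064.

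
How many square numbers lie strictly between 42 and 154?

6

The n-th square number is n².
Smallest index with value > 42: n = 7 (giving 49).
Largest index with value < 154: n = 12 (giving 144).
Indices 7 through 12: 6 terms.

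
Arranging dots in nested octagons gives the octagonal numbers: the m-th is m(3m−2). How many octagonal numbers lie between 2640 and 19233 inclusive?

The n-th octagonal number is n(3n−2).
Smallest index with value ≥ 2640: n = 30 (giving 2640).
Largest index with value ≤ 19233: n = 80 (giving 19040).
Indices 30 through 80: 51 terms.

51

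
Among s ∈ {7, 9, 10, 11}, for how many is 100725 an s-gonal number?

2

s = 7: P(7, 201) = 100701 and P(7, 202) = 101707; 100725 is not s-gonal.
s = 9: P(9, 170) = 100725. ✓
s = 10: P(10, 159) = 100647 and P(10, 160) = 101920; 100725 is not s-gonal.
s = 11: P(11, 150) = 100725. ✓
Hits: s ∈ {9, 11} → 2.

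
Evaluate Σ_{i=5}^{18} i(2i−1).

3997

Σ i(2i−1) = 2Σi² − Σi over i = 5..18.
Σi = 171 − 10 = 161 and Σi² = 2109 − 30 = 2079.
2·2079 − 1·161 = 3997.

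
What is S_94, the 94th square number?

The 94th square number is n² with n = 94.
94² = 8836.

8836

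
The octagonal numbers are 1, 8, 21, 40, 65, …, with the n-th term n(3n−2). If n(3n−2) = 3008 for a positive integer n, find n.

32

Set n(3n−2) = 3008, giving 3n² − 2n − 3008 = 0.
The discriminant is 4 + 12·3008 = 36100, and √36100 = 190.
So n = (2 + 190) / 6 = 192/6 = 32.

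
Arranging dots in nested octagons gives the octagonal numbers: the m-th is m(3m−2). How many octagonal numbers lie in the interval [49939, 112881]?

The n-th octagonal number is n(3n−2).
Smallest index with value ≥ 49939: n = 130 (giving 50440).
Largest index with value ≤ 112881: n = 194 (giving 112520).
Indices 130 through 194: 65 terms.

65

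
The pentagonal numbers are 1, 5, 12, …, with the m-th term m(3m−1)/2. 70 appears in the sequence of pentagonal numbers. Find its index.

Set n(3n−1)/2 = 70, giving 3n² − n − 140 = 0.
The discriminant is 1 + 24·70 = 1681, and √1681 = 41.
So n = (1 + 41) / 6 = 42/6 = 7.

7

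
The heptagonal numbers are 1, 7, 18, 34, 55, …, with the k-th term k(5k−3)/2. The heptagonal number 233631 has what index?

Set n(5n−3)/2 = 233631, giving 5n² − 3n − 467262 = 0.
The discriminant is 9 + 40·233631 = 9345249, and √9345249 = 3057.
So n = (3 + 3057) / 10 = 3060/10 = 306.
Check: 306·(5·306 − 3)/2 = 233631. ✓

306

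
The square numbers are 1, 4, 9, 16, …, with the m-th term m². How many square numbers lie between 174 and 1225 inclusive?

The n-th square number is n².
Smallest index with value ≥ 174: n = 14 (giving 196).
Largest index with value ≤ 1225: n = 35 (giving 1225).
Indices 14 through 35: 22 terms.

22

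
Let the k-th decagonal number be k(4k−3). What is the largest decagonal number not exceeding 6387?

Solve n(4n−3) ≤ 6387 for integer n.
n = 40 gives 6280 ≤ 6387, while n = 41 gives 6601 > 6387; so the answer is 6280.

6280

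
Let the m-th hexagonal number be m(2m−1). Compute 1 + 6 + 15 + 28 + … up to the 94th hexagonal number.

558125

Σ i(2i−1) = 2Σi² − Σi over i = 1..94.
Σi = 4465 and Σi² = 281295.
2·281295 − 1·4465 = 558125.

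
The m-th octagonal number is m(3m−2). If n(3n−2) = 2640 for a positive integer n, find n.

30

Set n(3n−2) = 2640, giving 3n² − 2n − 2640 = 0.
The discriminant is 4 + 12·2640 = 31684, and √31684 = 178.
So n = (2 + 178) / 6 = 180/6 = 30.
Check: 30·(3·30 − 2) = 2640. ✓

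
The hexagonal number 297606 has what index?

Set n(2n−1) = 297606, giving 2n² − n − 297606 = 0.
The discriminant is 1 + 8·297606 = 2380849, and √2380849 = 1543.
So n = (1 + 1543) / 4 = 1544/4 = 386.
Check: 386·(2·386 − 1) = 297606. ✓

386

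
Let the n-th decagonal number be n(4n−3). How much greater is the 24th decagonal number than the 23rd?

Consecutive decagonal numbers differ by 8n − 7: here 8·24 − 7 = 185.

185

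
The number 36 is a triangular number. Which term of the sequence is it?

Set n(n+1)/2 = 36, giving n² + n − 72 = 0.
So n = (-1 + 17) / 2 = 16/2 = 8.
Check: 8·9/2 = 36. ✓

8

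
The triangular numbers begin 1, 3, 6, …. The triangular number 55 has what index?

Set n(n+1)/2 = 55, giving n² + n − 110 = 0.
The discriminant is 1 + 8·55 = 441, and √441 = 21.
So n = (-1 + 21) / 2 = 20/2 = 10.

10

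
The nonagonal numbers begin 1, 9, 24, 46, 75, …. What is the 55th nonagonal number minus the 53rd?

751

55·(7·55 − 5)/2 = 10450 and 53·(7·53 − 5)/2 = 9699.
Difference: 10450 − 9699 = 751.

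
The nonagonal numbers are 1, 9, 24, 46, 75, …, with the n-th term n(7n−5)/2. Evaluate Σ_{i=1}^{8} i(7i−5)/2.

Σ i(7i−5)/2 = (7Σi² − 5Σi) / 2 over i = 1..8.
Σi = 36 and Σi² = 204.
(7·204 − 5·36) / 2 = 1248/2 = 624.

624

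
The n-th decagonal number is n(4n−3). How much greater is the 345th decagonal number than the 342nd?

8235

345·(4·345 − 3) = 475065 and 342·(4·342 − 3) = 466830.
Difference: 475065 − 466830 = 8235.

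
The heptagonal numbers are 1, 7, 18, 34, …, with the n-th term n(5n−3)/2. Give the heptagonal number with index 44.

The 44th heptagonal number is n(5n−3)/2 with n = 44.
44·(5·44 − 3)/2 = 44·217/2 = 4774.

4774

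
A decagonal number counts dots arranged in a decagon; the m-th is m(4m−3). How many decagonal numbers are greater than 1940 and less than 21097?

The n-th decagonal number is n(4n−3).
Smallest index with value > 1940: n = 23 (giving 2047).
Largest index with value < 21097: n = 72 (giving 20520).
Indices 23 through 72: 50 terms.

50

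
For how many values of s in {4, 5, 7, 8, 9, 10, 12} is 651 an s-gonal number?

2

s = 4: P(4, 25) = 625 and P(4, 26) = 676; 651 is not s-gonal.
s = 5: P(5, 21) = 651. ✓
s = 7: P(7, 16) = 616 and P(7, 17) = 697; 651 is not s-gonal.
s = 8: P(8, 15) = 645 and P(8, 16) = 736; 651 is not s-gonal.
s = 9: P(9, 14) = 651. ✓
s = 10: P(10, 13) = 637 and P(10, 14) = 742; 651 is not s-gonal.
s = 12: P(12, 11) = 561 and P(12, 12) = 672; 651 is not s-gonal.
Hits: s ∈ {5, 9} → 2.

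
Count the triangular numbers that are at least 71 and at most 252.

10

The n-th triangular number is n(n+1)/2.
Smallest index with value ≥ 71: n = 12 (giving 78).
Largest index with value ≤ 252: n = 21 (giving 231).
Indices 12 through 21: 10 terms.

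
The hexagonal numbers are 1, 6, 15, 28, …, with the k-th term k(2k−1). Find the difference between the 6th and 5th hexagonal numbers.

Consecutive hexagonal numbers differ by 4n − 3: here 4·6 − 3 = 21.

21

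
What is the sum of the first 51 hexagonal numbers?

Σ i(2i−1) = 2Σi² − Σi over i = 1..51.
Σi = 1326 and Σi² = 45526.
2·45526 − 1·1326 = 89726.

89726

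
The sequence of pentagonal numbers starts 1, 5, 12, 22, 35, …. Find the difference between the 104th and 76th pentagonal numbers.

7546

104·(3·104 − 1)/2 = 16172 and 76·(3·76 − 1)/2 = 8626.
Difference: 16172 − 8626 = 7546.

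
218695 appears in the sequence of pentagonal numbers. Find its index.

382

Set n(3n−1)/2 = 218695, giving 3n² − n − 437390 = 0.
So n = (1 + 2291) / 6 = 2292/6 = 382.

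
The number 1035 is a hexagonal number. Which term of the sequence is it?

23

Set n(2n−1) = 1035, giving 2n² − n − 1035 = 0.
So n = (1 + 91) / 4 = 92/4 = 23.
Check: 23·(2·23 − 1) = 1035. ✓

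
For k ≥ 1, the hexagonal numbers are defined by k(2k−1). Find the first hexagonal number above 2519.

2556

Solve n(2n−1) > 2519 for integer n.
The largest n with value ≤ 2519 is 35 (since 2415 ≤ 2519 < 2556), so the first above is n = 36, value 2556.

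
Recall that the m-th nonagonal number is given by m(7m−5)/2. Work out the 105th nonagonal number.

The 105th nonagonal number is n(7n−5)/2 with n = 105.
105·(7·105 − 5)/2 = 105·730/2 = 105·365 = 38325.

38325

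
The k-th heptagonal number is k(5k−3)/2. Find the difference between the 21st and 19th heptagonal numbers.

21·(5·21 − 3)/2 = 1071 and 19·(5·19 − 3)/2 = 874.
Difference: 1071 − 874 = 197.

197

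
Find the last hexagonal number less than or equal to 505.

496

Solve n(2n−1) ≤ 505 for integer n.
n = 16 gives 496 ≤ 505, while n = 17 gives 561 > 505; so the answer is 496.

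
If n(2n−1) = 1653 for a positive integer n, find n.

Set n(2n−1) = 1653, giving 2n² − n − 1653 = 0.
The discriminant is 1 + 8·1653 = 13225, and √13225 = 115.
So n = (1 + 115) / 4 = 116/4 = 29.

29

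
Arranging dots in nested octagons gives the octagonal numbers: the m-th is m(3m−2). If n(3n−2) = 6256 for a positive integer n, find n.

46

Set n(3n−2) = 6256, giving 3n² − 2n − 6256 = 0.
The discriminant is 4 + 12·6256 = 75076, and √75076 = 274.
So n = (2 + 274) / 6 = 276/6 = 46.
Check: 46·(3·46 − 2) = 6256. ✓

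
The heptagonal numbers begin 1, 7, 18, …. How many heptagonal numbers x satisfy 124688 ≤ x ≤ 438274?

196

The n-th heptagonal number is n(5n−3)/2.
Smallest index with value ≥ 124688: n = 224 (giving 125104).
Largest index with value ≤ 438274: n = 419 (giving 438274).
Indices 224 through 419: 196 terms.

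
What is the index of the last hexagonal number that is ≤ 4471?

Solve n(2n−1) ≤ 4471 for integer n.
n = 47 gives 4371 ≤ 4471, while n = 48 gives 4560 > 4471; so the answer is index 47.

47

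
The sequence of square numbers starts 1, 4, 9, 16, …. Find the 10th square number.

The 10th square number is n² with n = 10.
10² = 100.

100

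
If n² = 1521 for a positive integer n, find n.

We need n² = 1521, so n = √1521 = 39.

39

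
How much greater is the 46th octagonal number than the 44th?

46·(3·46 − 2) = 6256 and 44·(3·44 − 2) = 5720.
Difference: 6256 − 5720 = 536.

536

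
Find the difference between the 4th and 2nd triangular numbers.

7

4·5/2 = 10 and 2·3/2 = 3.
Difference: 10 − 3 = 7.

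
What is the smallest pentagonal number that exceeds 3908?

Solve n(3n−1)/2 > 3908 for integer n.
The largest n with value ≤ 3908 is 51 (since 3876 ≤ 3908 < 4030), so the first above is n = 52, value 4030.

4030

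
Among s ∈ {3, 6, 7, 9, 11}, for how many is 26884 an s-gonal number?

s = 3: P(3, 231) = 26796 and P(3, 232) = 27028; 26884 is not s-gonal.
s = 6: P(6, 116) = 26796 and P(6, 117) = 27261; 26884 is not s-gonal.
s = 7: P(7, 104) = 26884. ✓
s = 9: P(9, 88) = 26884. ✓
s = 11: P(11, 77) = 26411 and P(11, 78) = 27105; 26884 is not s-gonal.
Hits: s ∈ {7, 9} → 2.

2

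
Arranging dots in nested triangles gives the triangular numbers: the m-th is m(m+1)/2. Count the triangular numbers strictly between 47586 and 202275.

327

The n-th triangular number is n(n+1)/2.
Smallest index with value > 47586: n = 309 (giving 47895).
Largest index with value < 202275: n = 635 (giving 201930).
Indices 309 through 635: 327 terms.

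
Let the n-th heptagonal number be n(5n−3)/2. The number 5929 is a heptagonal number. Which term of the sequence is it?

Set n(5n−3)/2 = 5929, giving 5n² − 3n − 11858 = 0.
The discriminant is 9 + 40·5929 = 237169, and √237169 = 487.
So n = (3 + 487) / 10 = 490/10 = 49.
Check: 49·(5·49 − 3)/2 = 5929. ✓

49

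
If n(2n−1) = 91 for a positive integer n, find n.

7

Set n(2n−1) = 91, giving 2n² − n − 91 = 0.
The discriminant is 1 + 8·91 = 729, and √729 = 27.
So n = (1 + 27) / 4 = 28/4 = 7.
Check: 7·(2·7 − 1) = 91. ✓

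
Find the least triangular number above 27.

Solve n(n+1)/2 > 27 for integer n.
The largest n with value ≤ 27 is 6 (since 21 ≤ 27 < 28), so the first above is n = 7, value 28.

28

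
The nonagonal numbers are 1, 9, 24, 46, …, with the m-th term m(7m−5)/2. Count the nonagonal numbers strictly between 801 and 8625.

34

The n-th nonagonal number is n(7n−5)/2.
Smallest index with value > 801: n = 16 (giving 856).
Largest index with value < 8625: n = 49 (giving 8281).
Indices 16 through 49: 34 terms.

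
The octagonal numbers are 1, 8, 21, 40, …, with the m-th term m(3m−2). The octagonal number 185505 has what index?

Set n(3n−2) = 185505, giving 3n² − 2n − 185505 = 0.
The discriminant is 4 + 12·185505 = 2226064, and √2226064 = 1492.
So n = (2 + 1492) / 6 = 1494/6 = 249.
Check: 249·(3·249 − 2) = 185505. ✓

249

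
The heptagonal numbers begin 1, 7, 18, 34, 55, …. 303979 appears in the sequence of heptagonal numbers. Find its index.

Set n(5n−3)/2 = 303979, giving 5n² − 3n − 607958 = 0.
The discriminant is 9 + 40·303979 = 12159169, and √12159169 = 3487.
So n = (3 + 3487) / 10 = 3490/10 = 349.

349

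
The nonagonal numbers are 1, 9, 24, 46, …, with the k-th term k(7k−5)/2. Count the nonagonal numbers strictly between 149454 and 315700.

The n-th nonagonal number is n(7n−5)/2.
Smallest index with value > 149454: n = 208 (giving 150904).
Largest index with value < 315700: n = 300 (giving 314250).
Indices 208 through 300: 93 terms.

93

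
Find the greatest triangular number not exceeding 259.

Solve n(n+1)/2 ≤ 259 for integer n.
n = 22 gives 253 ≤ 259, while n = 23 gives 276 > 259; so the answer is 253.

253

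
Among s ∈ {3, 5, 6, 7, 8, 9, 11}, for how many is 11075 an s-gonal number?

s = 3: P(3, 148) = 11026 and P(3, 149) = 11175; 11075 is not s-gonal.
s = 5: P(5, 86) = 11051 and P(5, 87) = 11310; 11075 is not s-gonal.
s = 6: P(6, 74) = 10878 and P(6, 75) = 11175; 11075 is not s-gonal.
s = 7: P(7, 66) = 10791 and P(7, 67) = 11122; 11075 is not s-gonal.
s = 8: P(8, 61) = 11041 and P(8, 62) = 11408; 11075 is not s-gonal.
s = 9: P(9, 56) = 10836 and P(9, 57) = 11229; 11075 is not s-gonal.
s = 11: P(11, 50) = 11075. ✓
Hits: s ∈ {11} → 1.

1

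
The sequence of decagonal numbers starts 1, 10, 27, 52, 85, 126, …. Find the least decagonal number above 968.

976

Solve n(4n−3) > 968 for integer n.
The largest n with value ≤ 968 is 15 (since 855 ≤ 968 < 976), so the first above is n = 16, value 976.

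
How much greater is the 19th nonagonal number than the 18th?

127

Consecutive nonagonal numbers differ by 7n − 6: here 7·19 − 6 = 127.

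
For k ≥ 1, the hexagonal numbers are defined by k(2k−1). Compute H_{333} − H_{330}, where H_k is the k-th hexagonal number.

333·(2·333 − 1) = 221445 and 330·(2·330 − 1) = 217470.
Difference: 221445 − 217470 = 3975.

3975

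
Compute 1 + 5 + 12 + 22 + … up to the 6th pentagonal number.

126

Σ i(3i−1)/2 = (3Σi² − Σi) / 2 over i = 1..6.
Σi = 21 and Σi² = 91.
(3·91 − 1·21) / 2 = 252/2 = 126.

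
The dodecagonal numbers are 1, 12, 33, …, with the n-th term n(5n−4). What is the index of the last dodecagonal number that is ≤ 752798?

388

Solve n(5n−4) ≤ 752798 for integer n.
n = 388 gives 751168 ≤ 752798, while n = 389 gives 755049 > 752798; so the answer is index 388.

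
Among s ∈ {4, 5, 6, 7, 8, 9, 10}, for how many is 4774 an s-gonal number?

s = 4: P(4, 69) = 4761 and P(4, 70) = 4900; 4774 is not s-gonal.
s = 5: P(5, 56) = 4676 and P(5, 57) = 4845; 4774 is not s-gonal.
s = 6: P(6, 49) = 4753 and P(6, 50) = 4950; 4774 is not s-gonal.
s = 7: P(7, 44) = 4774. ✓
s = 8: P(8, 40) = 4720 and P(8, 41) = 4961; 4774 is not s-gonal.
s = 9: P(9, 37) = 4699 and P(9, 38) = 4959; 4774 is not s-gonal.
s = 10: P(10, 34) = 4522 and P(10, 35) = 4795; 4774 is not s-gonal.
Hits: s ∈ {7} → 1.

1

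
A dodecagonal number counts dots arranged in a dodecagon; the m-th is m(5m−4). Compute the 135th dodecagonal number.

The 135th dodecagonal number is n(5n−4) with n = 135.
135·(5·135 − 4) = 135·671 = 90585.

90585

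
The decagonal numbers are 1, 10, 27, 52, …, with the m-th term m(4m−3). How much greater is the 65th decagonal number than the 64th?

513

Consecutive decagonal numbers differ by 8n − 7: here 8·65 − 7 = 513.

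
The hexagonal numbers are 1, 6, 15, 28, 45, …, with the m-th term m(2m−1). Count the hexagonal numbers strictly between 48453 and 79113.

The n-th hexagonal number is n(2n−1).
Smallest index with value > 48453: n = 156 (giving 48516).
Largest index with value < 79113: n = 199 (giving 79003).
Indices 156 through 199: 44 terms.

44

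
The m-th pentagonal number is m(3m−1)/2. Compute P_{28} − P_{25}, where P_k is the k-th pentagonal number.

28·(3·28 − 1)/2 = 1162 and 25·(3·25 − 1)/2 = 925.
Difference: 1162 − 925 = 237.

237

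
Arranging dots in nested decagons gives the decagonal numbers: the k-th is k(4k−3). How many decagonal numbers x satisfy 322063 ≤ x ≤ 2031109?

428

The n-th decagonal number is n(4n−3).
Smallest index with value ≥ 322063: n = 285 (giving 324045).
Largest index with value ≤ 2031109: n = 712 (giving 2025640).
Indices 285 through 712: 428 terms.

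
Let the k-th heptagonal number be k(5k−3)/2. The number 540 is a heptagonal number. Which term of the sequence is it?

Set n(5n−3)/2 = 540, giving 5n² − 3n − 1080 = 0.
The discriminant is 9 + 40·540 = 21609, and √21609 = 147.
So n = (3 + 147) / 10 = 150/10 = 15.
Check: 15·(5·15 − 3)/2 = 540. ✓

15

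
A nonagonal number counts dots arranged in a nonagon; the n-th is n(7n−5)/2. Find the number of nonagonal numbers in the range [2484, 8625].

24

The n-th nonagonal number is n(7n−5)/2.
Smallest index with value ≥ 2484: n = 27 (giving 2484).
Largest index with value ≤ 8625: n = 50 (giving 8625).
Indices 27 through 50: 24 terms.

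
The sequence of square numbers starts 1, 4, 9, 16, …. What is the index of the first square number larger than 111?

Solve n² > 111 for integer n.
The largest n with value ≤ 111 is 10 (since 100 ≤ 111 < 121), so the first above is n = 11, value 121.

11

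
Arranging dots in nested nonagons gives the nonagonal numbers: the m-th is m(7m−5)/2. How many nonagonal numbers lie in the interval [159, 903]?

The n-th nonagonal number is n(7n−5)/2.
Smallest index with value ≥ 159: n = 8 (giving 204).
Largest index with value ≤ 903: n = 16 (giving 856).
Indices 8 through 16: 9 terms.

9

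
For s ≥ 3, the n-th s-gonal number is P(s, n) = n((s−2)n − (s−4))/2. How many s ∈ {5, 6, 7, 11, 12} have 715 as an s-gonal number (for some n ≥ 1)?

2

s = 5: P(5, 22) = 715. ✓
s = 6: P(6, 19) = 703 and P(6, 20) = 780; 715 is not s-gonal.
s = 7: P(7, 17) = 697 and P(7, 18) = 783; 715 is not s-gonal.
s = 11: P(11, 13) = 715. ✓
s = 12: P(12, 12) = 672 and P(12, 13) = 793; 715 is not s-gonal.
Hits: s ∈ {5, 11} → 2.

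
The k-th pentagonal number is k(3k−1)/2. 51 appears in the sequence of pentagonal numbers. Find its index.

6

Set n(3n−1)/2 = 51, giving 3n² − n − 102 = 0.
The discriminant is 1 + 24·51 = 1225, and √1225 = 35.
So n = (1 + 35) / 6 = 36/6 = 6.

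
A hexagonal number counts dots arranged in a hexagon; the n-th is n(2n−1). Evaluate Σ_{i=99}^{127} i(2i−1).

Σ i(2i−1) = 2Σi² − Σi over i = 99..127.
Σi = 8128 − 4851 = 3277 and Σi² = 690880 − 318549 = 372331.
2·372331 − 1·3277 = 741385.

741385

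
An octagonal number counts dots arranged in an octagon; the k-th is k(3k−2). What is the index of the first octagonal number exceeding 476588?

399

Solve n(3n−2) > 476588 for integer n.
The largest n with value ≤ 476588 is 398 (since 474416 ≤ 476588 < 476805), so the first above is n = 399, value 476805.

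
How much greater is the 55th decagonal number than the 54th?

433

Consecutive decagonal numbers differ by 8n − 7: here 8·55 − 7 = 433.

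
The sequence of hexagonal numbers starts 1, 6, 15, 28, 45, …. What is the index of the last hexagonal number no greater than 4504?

47

Solve n(2n−1) ≤ 4504 for integer n.
n = 47 gives 4371 ≤ 4504, while n = 48 gives 4560 > 4504; so the answer is index 47.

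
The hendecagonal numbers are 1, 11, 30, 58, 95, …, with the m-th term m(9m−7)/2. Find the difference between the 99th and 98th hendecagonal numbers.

Consecutive hendecagonal numbers differ by 9n − 8: here 9·99 − 8 = 883.

883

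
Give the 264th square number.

69696

The 264th square number is n² with n = 264.
264² = 69696.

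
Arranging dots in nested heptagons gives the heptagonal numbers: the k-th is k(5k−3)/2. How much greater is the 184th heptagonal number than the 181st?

2733

184·(5·184 − 3)/2 = 84364 and 181·(5·181 − 3)/2 = 81631.
Difference: 84364 − 81631 = 2733.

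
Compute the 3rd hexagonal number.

15

The 3rd hexagonal number is n(2n−1) with n = 3.
3·(2·3 − 1) = 3·5 = 15.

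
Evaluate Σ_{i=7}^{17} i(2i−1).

3256

Σ i(2i−1) = 2Σi² − Σi over i = 7..17.
Σi = 153 − 21 = 132 and Σi² = 1785 − 91 = 1694.
2·1694 − 1·132 = 3256.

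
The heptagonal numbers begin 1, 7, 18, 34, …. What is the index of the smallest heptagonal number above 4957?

Solve n(5n−3)/2 > 4957 for integer n.
The largest n with value ≤ 4957 is 44 (since 4774 ≤ 4957 < 4995), so the first above is n = 45, value 4995.

45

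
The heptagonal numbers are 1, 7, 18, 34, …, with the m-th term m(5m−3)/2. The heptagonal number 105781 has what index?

Set n(5n−3)/2 = 105781, giving 5n² − 3n − 211562 = 0.
So n = (3 + 2057) / 10 = 2060/10 = 206.

206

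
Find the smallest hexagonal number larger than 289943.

Solve n(2n−1) > 289943 for integer n.
The largest n with value ≤ 289943 is 381 (since 289941 ≤ 289943 < 291466), so the first above is n = 382, value 291466.

291466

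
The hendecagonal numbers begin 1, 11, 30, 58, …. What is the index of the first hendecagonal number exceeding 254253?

239

Solve n(9n−7)/2 > 254253 for integer n.
The largest n with value ≤ 254253 is 238 (since 254065 ≤ 254253 < 256208), so the first above is n = 239, value 256208.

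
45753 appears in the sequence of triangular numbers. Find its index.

Set n(n+1)/2 = 45753, giving n² + n − 91506 = 0.
So n = (-1 + 605) / 2 = 604/2 = 302.
Check: 302·303/2 = 45753. ✓

302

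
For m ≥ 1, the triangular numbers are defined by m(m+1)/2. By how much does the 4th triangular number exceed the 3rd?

Consecutive triangular numbers differ by n: T_{4} − T_{3} = 4.

4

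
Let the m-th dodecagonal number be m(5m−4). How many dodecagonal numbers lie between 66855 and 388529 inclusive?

163

The n-th dodecagonal number is n(5n−4).
Smallest index with value ≥ 66855: n = 117 (giving 67977).
Largest index with value ≤ 388529: n = 279 (giving 388089).
Indices 117 through 279: 163 terms.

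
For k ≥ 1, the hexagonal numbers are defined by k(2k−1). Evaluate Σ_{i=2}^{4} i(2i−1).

Σ i(2i−1) = 2Σi² − Σi over i = 2..4.
Σi = 10 − 1 = 9 and Σi² = 30 − 1 = 29.
2·29 − 1·9 = 49.

49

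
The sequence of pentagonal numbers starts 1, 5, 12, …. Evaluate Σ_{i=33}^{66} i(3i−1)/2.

Σ i(3i−1)/2 = (3Σi² − Σi) / 2 over i = 33..66.
Σi = 2211 − 528 = 1683 and Σi² = 98021 − 11440 = 86581.
(3·86581 − 1·1683) / 2 = 258060/2 = 129030.

129030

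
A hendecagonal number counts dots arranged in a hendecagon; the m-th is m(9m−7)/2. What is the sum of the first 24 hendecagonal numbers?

Σ i(9i−7)/2 = (9Σi² − 7Σi) / 2 over i = 1..24.
Σi = 300 and Σi² = 4900.
(9·4900 − 7·300) / 2 = 42000/2 = 21000.

21000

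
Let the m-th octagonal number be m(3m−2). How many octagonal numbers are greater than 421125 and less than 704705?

109

The n-th octagonal number is n(3n−2).
Smallest index with value > 421125: n = 376 (giving 423376).
Largest index with value < 704705: n = 484 (giving 701800).
Indices 376 through 484: 109 terms.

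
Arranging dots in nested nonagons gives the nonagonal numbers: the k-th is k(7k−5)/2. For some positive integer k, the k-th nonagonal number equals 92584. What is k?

163

Set n(7n−5)/2 = 92584, giving 7n² − 5n − 185168 = 0.
So n = (5 + 2277) / 14 = 2282/14 = 163.
Check: 163·(7·163 − 5)/2 = 92584. ✓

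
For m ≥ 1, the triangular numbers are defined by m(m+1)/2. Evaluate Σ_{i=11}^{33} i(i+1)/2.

6325

Σ i(i+1)/2 = (Σi² + Σi) / 2 over i = 11..33.
Σi = 561 − 55 = 506 and Σi² = 12529 − 385 = 12144.
(1·12144 + 1·506) / 2 = 12650/2 = 6325.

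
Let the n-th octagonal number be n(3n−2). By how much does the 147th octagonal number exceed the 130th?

14093

147·(3·147 − 2) = 64533 and 130·(3·130 − 2) = 50440.
Difference: 64533 − 50440 = 14093.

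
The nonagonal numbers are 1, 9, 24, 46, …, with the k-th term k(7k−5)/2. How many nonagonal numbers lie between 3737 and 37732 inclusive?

71

The n-th nonagonal number is n(7n−5)/2.
Smallest index with value ≥ 3737: n = 34 (giving 3961).
Largest index with value ≤ 37732: n = 104 (giving 37596).
Indices 34 through 104: 71 terms.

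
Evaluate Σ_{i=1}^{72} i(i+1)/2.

64824

Σ i(i+1)/2 = (Σi² + Σi) / 2 over i = 1..72.
Σi = 2628 and Σi² = 127020.
(1·127020 + 1·2628) / 2 = 129648/2 = 64824.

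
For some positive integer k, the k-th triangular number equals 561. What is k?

Set n(n+1)/2 = 561, giving n² + n − 1122 = 0.
The discriminant is 1 + 8·561 = 4489, and √4489 = 67.
So n = (-1 + 67) / 2 = 66/2 = 33.

33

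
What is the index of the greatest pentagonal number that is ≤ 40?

5

Solve n(3n−1)/2 ≤ 40 for integer n.
n = 5 gives 35 ≤ 40, while n = 6 gives 51 > 40; so the answer is index 5.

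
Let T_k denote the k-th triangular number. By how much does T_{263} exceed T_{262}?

Consecutive triangular numbers differ by n: T_{263} − T_{262} = 263.

263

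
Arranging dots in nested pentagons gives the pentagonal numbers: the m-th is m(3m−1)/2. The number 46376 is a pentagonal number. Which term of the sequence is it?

Set n(3n−1)/2 = 46376, giving 3n² − n − 92752 = 0.
So n = (1 + 1055) / 6 = 1056/6 = 176.

176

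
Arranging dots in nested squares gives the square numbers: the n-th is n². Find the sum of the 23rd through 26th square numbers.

Σ_{i=23}^{26} i² = 6201 − 3795 = 2406.

2406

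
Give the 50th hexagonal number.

The 50th hexagonal number is n(2n−1) with n = 50.
50·(2·50 − 1) = 50·99 = 4950.

4950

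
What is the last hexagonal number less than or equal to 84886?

Solve n(2n−1) ≤ 84886 for integer n.
n = 206 gives 84666 ≤ 84886, while n = 207 gives 85491 > 84886; so the answer is 84666.

84666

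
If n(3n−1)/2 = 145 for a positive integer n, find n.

Set n(3n−1)/2 = 145, giving 3n² − n − 290 = 0.
The discriminant is 1 + 24·145 = 3481, and √3481 = 59.
So n = (1 + 59) / 6 = 60/6 = 10.

10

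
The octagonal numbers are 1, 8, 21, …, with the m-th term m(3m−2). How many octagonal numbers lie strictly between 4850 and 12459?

24

The n-th octagonal number is n(3n−2).
Smallest index with value > 4850: n = 41 (giving 4961).
Largest index with value < 12459: n = 64 (giving 12160).
Indices 41 through 64: 24 terms.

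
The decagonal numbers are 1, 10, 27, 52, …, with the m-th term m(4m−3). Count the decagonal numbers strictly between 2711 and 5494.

11

The n-th decagonal number is n(4n−3).
Smallest index with value > 2711: n = 27 (giving 2835).
Largest index with value < 5494: n = 37 (giving 5365).
Indices 27 through 37: 11 terms.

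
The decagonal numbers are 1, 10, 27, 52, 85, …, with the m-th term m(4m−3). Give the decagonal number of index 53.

11077

53·(4·53 − 3) = 53·209 = 11077.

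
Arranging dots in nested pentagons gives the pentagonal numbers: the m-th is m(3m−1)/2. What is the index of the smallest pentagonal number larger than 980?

Solve n(3n−1)/2 > 980 for integer n.
The largest n with value ≤ 980 is 25 (since 925 ≤ 980 < 1001), so the first above is n = 26, value 1001.

26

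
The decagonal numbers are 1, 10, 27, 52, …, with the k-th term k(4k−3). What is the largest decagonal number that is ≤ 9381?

9072

Solve n(4n−3) ≤ 9381 for integer n.
n = 48 gives 9072 ≤ 9381, while n = 49 gives 9457 > 9381; so the answer is 9072.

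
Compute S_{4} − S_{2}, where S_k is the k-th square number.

4² = 16 and 2² = 4.
Difference: 16 − 4 = 12.

12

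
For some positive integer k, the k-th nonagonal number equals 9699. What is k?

53

Set n(7n−5)/2 = 9699, giving 7n² − 5n − 19398 = 0.
So n = (5 + 737) / 14 = 742/14 = 53.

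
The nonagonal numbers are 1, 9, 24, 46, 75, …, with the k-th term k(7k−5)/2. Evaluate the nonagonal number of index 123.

52644

123·(7·123 − 5)/2 = 123·856/2 = 123·428 = 52644.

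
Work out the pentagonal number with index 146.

31901

The 146th pentagonal number is n(3n−1)/2 with n = 146.
146·(3·146 − 1)/2 = 146·437/2 = 31901.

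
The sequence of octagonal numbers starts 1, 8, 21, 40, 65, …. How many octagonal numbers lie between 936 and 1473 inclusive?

5

The n-th octagonal number is n(3n−2).
Smallest index with value ≥ 936: n = 18 (giving 936).
Largest index with value ≤ 1473: n = 22 (giving 1408).
Indices 18 through 22: 5 terms.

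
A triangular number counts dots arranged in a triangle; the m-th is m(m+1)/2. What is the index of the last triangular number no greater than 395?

Solve n(n+1)/2 ≤ 395 for integer n.
n = 27 gives 378 ≤ 395, while n = 28 gives 406 > 395; so the answer is index 27.

27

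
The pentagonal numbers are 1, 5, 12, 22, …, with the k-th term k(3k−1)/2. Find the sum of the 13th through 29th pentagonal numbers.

Σ i(3i−1)/2 = (3Σi² − Σi) / 2 over i = 13..29.
Σi = 435 − 78 = 357 and Σi² = 8555 − 650 = 7905.
(3·7905 − 1·357) / 2 = 23358/2 = 11679.

11679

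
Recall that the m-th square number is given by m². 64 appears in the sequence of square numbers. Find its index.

We need n² = 64, so n = √64 = 8.

8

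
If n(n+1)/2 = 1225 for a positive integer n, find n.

Set n(n+1)/2 = 1225, giving n² + n − 2450 = 0.
So n = (-1 + 99) / 2 = 98/2 = 49.
Check: 49·50/2 = 1225. ✓

49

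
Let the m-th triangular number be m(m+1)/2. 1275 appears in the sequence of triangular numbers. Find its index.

50

Set n(n+1)/2 = 1275, giving n² + n − 2550 = 0.
So n = (-1 + 101) / 2 = 100/2 = 50.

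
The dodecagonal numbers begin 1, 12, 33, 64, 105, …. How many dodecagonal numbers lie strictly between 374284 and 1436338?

The n-th dodecagonal number is n(5n−4).
Smallest index with value > 374284: n = 275 (giving 377025).
Largest index with value < 1436338: n = 536 (giving 1434336).
Indices 275 through 536: 262 terms.

262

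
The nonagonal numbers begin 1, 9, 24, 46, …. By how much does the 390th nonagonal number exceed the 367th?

390·(7·390 − 5)/2 = 531375 and 367·(7·367 − 5)/2 = 470494.
Difference: 531375 − 470494 = 60881.

60881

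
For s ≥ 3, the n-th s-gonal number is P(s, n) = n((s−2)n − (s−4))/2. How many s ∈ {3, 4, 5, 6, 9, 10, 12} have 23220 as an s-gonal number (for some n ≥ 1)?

2

s = 3: P(3, 215) = 23220. ✓
s = 4: P(4, 152) = 23104 and P(4, 153) = 23409; 23220 is not s-gonal.
s = 5: P(5, 124) = 23002 and P(5, 125) = 23375; 23220 is not s-gonal.
s = 6: P(6, 108) = 23220. ✓
s = 9: P(9, 81) = 22761 and P(9, 82) = 23329; 23220 is not s-gonal.
s = 10: P(10, 76) = 22876 and P(10, 77) = 23485; 23220 is not s-gonal.
s = 12: P(12, 68) = 22848 and P(12, 69) = 23529; 23220 is not s-gonal.
Hits: s ∈ {3, 6} → 2.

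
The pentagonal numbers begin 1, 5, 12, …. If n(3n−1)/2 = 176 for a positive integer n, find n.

11

Set n(3n−1)/2 = 176, giving 3n² − n − 352 = 0.
So n = (1 + 65) / 6 = 66/6 = 11.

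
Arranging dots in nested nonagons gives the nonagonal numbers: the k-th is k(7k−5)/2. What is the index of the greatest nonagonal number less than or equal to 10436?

Solve n(7n−5)/2 ≤ 10436 for integer n.
n = 54 gives 10071 ≤ 10436, while n = 55 gives 10450 > 10436; so the answer is index 54.

54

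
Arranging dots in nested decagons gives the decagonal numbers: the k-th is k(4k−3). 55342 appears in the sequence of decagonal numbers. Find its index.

118

Set n(4n−3) = 55342, giving 4n² − 3n − 55342 = 0.
So n = (3 + 941) / 8 = 944/8 = 118.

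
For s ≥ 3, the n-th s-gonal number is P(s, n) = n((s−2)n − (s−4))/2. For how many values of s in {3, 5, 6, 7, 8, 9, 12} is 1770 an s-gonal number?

s = 3: P(3, 59) = 1770. ✓
s = 5: P(5, 34) = 1717 and P(5, 35) = 1820; 1770 is not s-gonal.
s = 6: P(6, 30) = 1770. ✓
s = 7: P(7, 26) = 1651 and P(7, 27) = 1782; 1770 is not s-gonal.
s = 8: P(8, 24) = 1680 and P(8, 25) = 1825; 1770 is not s-gonal.
s = 9: P(9, 22) = 1639 and P(9, 23) = 1794; 1770 is not s-gonal.
s = 12: P(12, 19) = 1729 and P(12, 20) = 1920; 1770 is not s-gonal.
Hits: s ∈ {3, 6} → 2.

2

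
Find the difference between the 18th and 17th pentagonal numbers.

52

Consecutive pentagonal numbers differ by 3n − 2: here 3·18 − 2 = 52.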